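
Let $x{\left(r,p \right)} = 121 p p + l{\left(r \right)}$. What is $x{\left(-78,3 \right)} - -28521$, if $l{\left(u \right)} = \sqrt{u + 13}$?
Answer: $29610 + i \sqrt{65} \approx 29610.0 + 8.0623 i$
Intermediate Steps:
$l{\left(u \right)} = \sqrt{13 + u}$
$x{\left(r,p \right)} = \sqrt{13 + r} + 121 p^{2}$ ($x{\left(r,p \right)} = 121 p p + \sqrt{13 + r} = 121 p^{2} + \sqrt{13 + r} = \sqrt{13 + r} + 121 p^{2}$)
$x{\left(-78,3 \right)} - -28521 = \left(\sqrt{13 - 78} + 121 \cdot 3^{2}\right) - -28521 = \left(\sqrt{-65} + 121 \cdot 9\right) + 28521 = \left(i \sqrt{65} + 1089\right) + 28521 = \left(1089 + i \sqrt{65}\right) + 28521 = 29610 + i \sqrt{65}$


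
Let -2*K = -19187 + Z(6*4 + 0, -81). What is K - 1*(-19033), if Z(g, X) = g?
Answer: 57229/2 ≈ 28615.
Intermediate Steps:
K = 19163/2 (K = -(-19187 + (6*4 + 0))/2 = -(-19187 + (24 + 0))/2 = -(-19187 + 24)/2 = -1/2*(-19163) = 19163/2 ≈ 9581.5)
K - 1*(-19033) = 19163/2 - 1*(-19033) = 19163/2 + 19033 = 57229/2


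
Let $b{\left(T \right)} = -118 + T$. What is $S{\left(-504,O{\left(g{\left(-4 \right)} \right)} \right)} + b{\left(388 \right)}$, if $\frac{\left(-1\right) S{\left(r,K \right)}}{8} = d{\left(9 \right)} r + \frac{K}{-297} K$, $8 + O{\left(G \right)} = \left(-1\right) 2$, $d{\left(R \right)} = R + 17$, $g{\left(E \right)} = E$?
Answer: $\frac{31216094}{297} \approx 1.051 \cdot 10^{5}$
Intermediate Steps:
$d{\left(R \right)} = 17 + R$
$O{\left(G \right)} = -10$ ($O{\left(G \right)} = -8 - 2 = -10$)
$S{\left(r,K \right)} = - 208 r + \frac{8 K^{2}}{297}$ ($S{\left(r,K \right)} = - 8 \left(\left(17 + 9\right) r + \frac{K}{-297} K\right) = - 8 \left(26 r + K \left(- \frac{1}{297}\right) K\right) = - 8 \left(26 r + - \frac{K}{297} K\right) = - 8 \left(26 r - \frac{K^{2}}{297}\right) = - 208 r + \frac{8 K^{2}}{297}$)
$S{\left(-504,O{\left(g{\left(-4 \right)} \right)} \right)} + b{\left(388 \right)} = \left(\left(-208\right) \left(-504\right) + \frac{8 \left(-10\right)^{2}}{297}\right) + \left(-118 + 388\right) = \left(104832 + \frac{8}{297} \cdot 100\right) + 270 = \left(104832 + \frac{800}{297}\right) + 270 = \frac{31135904}{297} + 270 = \frac{31216094}{297}$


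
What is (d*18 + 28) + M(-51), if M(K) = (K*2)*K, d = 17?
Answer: 5536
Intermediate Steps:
M(K) = 2*K² (M(K) = (2*K)*K = 2*K²)
(d*18 + 28) + M(-51) = (17*18 + 28) + 2*(-51)² = (306 + 28) + 2*2601 = 334 + 5202 = 5536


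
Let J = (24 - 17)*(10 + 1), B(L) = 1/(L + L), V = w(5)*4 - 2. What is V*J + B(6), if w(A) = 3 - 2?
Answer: 1849/12 ≈ 154.08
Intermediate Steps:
w(A) = 1
V = 2 (V = 1*4 - 2 = 4 - 2 = 2)
B(L) = 1/(2*L)
J = 77 (J = 7*11 = 77)
V*J + B(6) = 2*77 + (½)/6 = 154 + (½)*(⅙) = 154 + 1/12 = 1849/12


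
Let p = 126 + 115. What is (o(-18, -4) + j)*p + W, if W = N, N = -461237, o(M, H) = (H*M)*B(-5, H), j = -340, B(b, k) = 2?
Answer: -508473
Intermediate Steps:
o(M, H) = 2*H*M (o(M, H) = (H*M)*2 = 2*H*M)
p = 241
W = -461237
(o(-18, -4) + j)*p + W = (2*(-4)*(-18) - 340)*241 - 461237 = (144 - 340)*241 - 461237 = -196*241 - 461237 = -47236 - 461237 = -508473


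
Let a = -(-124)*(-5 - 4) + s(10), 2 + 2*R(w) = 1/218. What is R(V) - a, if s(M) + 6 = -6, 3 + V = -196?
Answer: 491373/436 ≈ 1127.0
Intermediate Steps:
V = -199 (V = -3 - 196 = -199)
R(w) = -435/436 (R(w) = -1 + (½)/218 = -1 + (½)*(1/218) = -1 + 1/436 = -435/436)
s(M) = -12 (s(M) = -6 - 6 = -12)
a = -1128 (a = -(-124)*(-5 - 4) - 12 = -(-124)*(-9) - 12 = -31*36 - 12 = -1116 - 12 = -1128)
R(V) - a = -435/436 - 1*(-1128) = -435/436 + 1128 = 491373/436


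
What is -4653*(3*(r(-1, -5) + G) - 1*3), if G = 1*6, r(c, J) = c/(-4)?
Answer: -293139/4 ≈ -73285.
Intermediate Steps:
r(c, J) = -c/4 (r(c, J) = c*(-¼) = -c/4)
G = 6
-4653*(3*(r(-1, -5) + G) - 1*3) = -4653*(3*(-¼*(-1) + 6) - 1*3) = -4653*(3*(¼ + 6) - 3) = -4653*(3*(25/4) - 3) = -4653*(75/4 - 3) = -4653*63/4 = -293139/4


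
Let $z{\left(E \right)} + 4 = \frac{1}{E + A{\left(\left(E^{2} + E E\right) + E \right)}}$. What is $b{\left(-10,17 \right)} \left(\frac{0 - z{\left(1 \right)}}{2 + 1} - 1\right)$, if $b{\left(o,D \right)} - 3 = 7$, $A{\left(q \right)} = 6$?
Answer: $\frac{20}{7} \approx 2.8571$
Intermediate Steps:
$z{\left(E \right)} = -4 + \frac{1}{6 + E}$ ($z{\left(E \right)} = -4 + \frac{1}{E + 6} = -4 + \frac{1}{6 + E}$)
$b{\left(o,D \right)} = 10$ ($b{\left(o,D \right)} = 3 + 7 = 10$)
$b{\left(-10,17 \right)} \left(\frac{0 - z{\left(1 \right)}}{2 + 1} - 1\right) = 10 \left(\frac{0 - \frac{-23 - 4}{6 + 1}}{2 + 1} - 1\right) = 10 \left(\frac{0 - \frac{-23 - 4}{7}}{3} - 1\right) = 10 \left(\left(0 - \frac{1}{7} \left(-27\right)\right) \frac{1}{3} - 1\right) = 10 \left(\left(0 - - \frac{27}{7}\right) \frac{1}{3} - 1\right) = 10 \left(\left(0 + \frac{27}{7}\right) \frac{1}{3} - 1\right) = 10 \left(\frac{27}{7} \cdot \frac{1}{3} - 1\right) = 10 \left(\frac{9}{7} - 1\right) = 10 \cdot \frac{2}{7} = \frac{20}{7}$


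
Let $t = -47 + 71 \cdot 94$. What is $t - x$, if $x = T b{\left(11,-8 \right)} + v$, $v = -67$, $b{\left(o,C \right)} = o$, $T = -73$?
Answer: $7497$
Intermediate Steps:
$t = 6627$ ($t = -47 + 6674 = 6627$)
$x = -870$ ($x = \left(-73\right) 11 - 67 = -803 - 67 = -870$)
$t - x = 6627 - -870 = 6627 + 870 = 7497$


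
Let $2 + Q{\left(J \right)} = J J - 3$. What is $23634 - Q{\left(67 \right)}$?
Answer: $19150$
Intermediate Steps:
$Q{\left(J \right)} = -5 + J^{2}$ ($Q{\left(J \right)} = -2 + \left(J J - 3\right) = -2 + \left(J^{2} - 3\right) = -2 + \left(-3 + J^{2}\right) = -5 + J^{2}$)
$23634 - Q{\left(67 \right)} = 23634 - \left(-5 + 67^{2}\right) = 23634 - \left(-5 + 4489\right) = 23634 - 4484 = 19150$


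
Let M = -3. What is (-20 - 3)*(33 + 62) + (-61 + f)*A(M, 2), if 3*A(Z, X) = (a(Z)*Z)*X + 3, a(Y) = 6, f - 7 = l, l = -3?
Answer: -1558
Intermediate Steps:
f = 4 (f = 7 - 3 = 4)
A(Z, X) = 1 + 2*X*Z (A(Z, X) = ((6*Z)*X + 3)/3 = (6*X*Z + 3)/3 = (3 + 6*X*Z)/3 = 1 + 2*X*Z)
(-20 - 3)*(33 + 62) + (-61 + f)*A(M, 2) = (-20 - 3)*(33 + 62) + (-61 + 4)*(1 + 2*2*(-3)) = -23*95 - 57*(1 - 12) = -2185 - 57*(-11) = -2185 + 627 = -1558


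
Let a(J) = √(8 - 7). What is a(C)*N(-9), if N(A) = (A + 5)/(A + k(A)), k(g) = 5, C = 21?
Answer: 1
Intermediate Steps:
N(A) = 1 (N(A) = (A + 5)/(A + 5) = (5 + A)/(5 + A) = 1)
a(J) = 1 (a(J) = √1 = 1)
a(C)*N(-9) = 1*1 = 1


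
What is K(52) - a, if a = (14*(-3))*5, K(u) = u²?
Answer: 2914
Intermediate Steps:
a = -210 (a = -42*5 = -210)
K(52) - a = 52² - 1*(-210) = 2704 + 210 = 2914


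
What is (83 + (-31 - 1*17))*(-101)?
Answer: -3535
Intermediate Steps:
(83 + (-31 - 1*17))*(-101) = (83 + (-31 - 17))*(-101) = (83 - 48)*(-101) = 35*(-101) = -3535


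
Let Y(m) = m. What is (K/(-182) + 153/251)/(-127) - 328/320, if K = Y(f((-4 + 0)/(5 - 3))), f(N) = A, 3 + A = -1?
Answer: -119510087/116032280 ≈ -1.0300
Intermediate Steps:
A = -4 (A = -3 - 1 = -4)
f(N) = -4
K = -4
(K/(-182) + 153/251)/(-127) - 328/320 = (-4/(-182) + 153/251)/(-127) - 328/320 = (-4*(-1/182) + 153*(1/251))*(-1/127) - 328*1/320 = (2/91 + 153/251)*(-1/127) - 41/40 = (14425/22841)*(-1/127) - 41/40 = -14425/2900807 - 41/40 = -119510087/116032280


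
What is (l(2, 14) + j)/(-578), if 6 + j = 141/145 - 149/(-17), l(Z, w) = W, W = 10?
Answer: -16931/712385 ≈ -0.023767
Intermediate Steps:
l(Z, w) = 10
j = 9212/2465 (j = -6 + (141/145 - 149/(-17)) = -6 + (141*(1/145) - 149*(-1/17)) = -6 + (141/145 + 149/17) = -6 + 24002/2465 = 9212/2465 ≈ 3.7371)
(l(2, 14) + j)/(-578) = (10 + 9212/2465)/(-578) = -1/578*33862/2465 = -16931/712385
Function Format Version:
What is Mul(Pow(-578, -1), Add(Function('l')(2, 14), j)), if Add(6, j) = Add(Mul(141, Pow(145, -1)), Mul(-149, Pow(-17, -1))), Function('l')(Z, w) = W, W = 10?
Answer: Rational(-16931, 712385) ≈ -0.023767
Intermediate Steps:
Function('l')(Z, w) = 10
j = Rational(9212, 2465) (j = Add(-6, Add(Mul(141, Pow(145, -1)), Mul(-149, Pow(-17, -1)))) = Add(-6, Add(Mul(141, Rational(1, 145)), Mul(-149, Rational(-1, 17)))) = Add(-6, Add(Rational(141, 145), Rational(149, 17))) = Add(-6, Rational(24002, 2465)) = Rational(9212, 2465) ≈ 3.7371)
Mul(Pow(-578, -1), Add(Function('l')(2, 14), j)) = Mul(Pow(-578, -1), Add(10, Rational(9212, 2465))) = Mul(Rational(-1, 578), Rational(33862, 2465)) = Rational(-16931, 712385)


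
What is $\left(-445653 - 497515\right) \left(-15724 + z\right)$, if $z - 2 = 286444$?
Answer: $-255336327296$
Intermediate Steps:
$z = 286446$ ($z = 2 + 286444 = 286446$)
$\left(-445653 - 497515\right) \left(-15724 + z\right) = \left(-445653 - 497515\right) \left(-15724 + 286446\right) = \left(-943168\right) 270722 = -255336327296$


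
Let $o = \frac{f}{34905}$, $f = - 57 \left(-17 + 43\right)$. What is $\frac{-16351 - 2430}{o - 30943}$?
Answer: $\frac{2401285}{3956289} \approx 0.60695$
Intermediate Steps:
$f = -1482$ ($f = \left(-57\right) 26 = -1482$)
$o = - \frac{38}{895}$ ($o = - \frac{1482}{34905} = \left(-1482\right) \frac{1}{34905} = - \frac{38}{895} \approx -0.042458$)
$\frac{-16351 - 2430}{o - 30943} = \frac{-16351 - 2430}{- \frac{38}{895} - 30943} = - \frac{18781}{- \frac{27694023}{895}} = \left(-18781\right) \left(- \frac{895}{27694023}\right) = \frac{2401285}{3956289}$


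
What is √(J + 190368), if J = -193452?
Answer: 2*I*√771 ≈ 55.534*I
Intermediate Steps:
√(J + 190368) = √(-193452 + 190368) = √(-3084) = 2*I*√771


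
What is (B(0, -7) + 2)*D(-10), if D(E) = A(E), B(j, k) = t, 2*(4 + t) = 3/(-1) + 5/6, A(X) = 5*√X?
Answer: -185*I*√10/12 ≈ -48.752*I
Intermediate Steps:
t = -61/12 (t = -4 + (3/(-1) + 5/6)/2 = -4 + (3*(-1) + 5*(⅙))/2 = -4 + (-3 + ⅚)/2 = -4 + (½)*(-13/6) = -4 - 13/12 = -61/12 ≈ -5.0833)
B(j, k) = -61/12
D(E) = 5*√E
(B(0, -7) + 2)*D(-10) = (-61/12 + 2)*(5*√(-10)) = -185*I*√10/12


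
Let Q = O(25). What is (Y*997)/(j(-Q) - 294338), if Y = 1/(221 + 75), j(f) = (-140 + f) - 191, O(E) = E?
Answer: -997/87229424 ≈ -1.1430e-5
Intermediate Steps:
Q = 25
j(f) = -331 + f
Y = 1/296 ≈ 0.0033784
(Y*997)/(j(-Q) - 294338) = ((1/296)*997)/((-331 - 1*25) - 294338) = 997/(296*((-331 - 25) - 294338)) = 997/(296*(-356 - 294338)) = (997/296)/(-294694) = (997/296)*(-1/294694) = -997/87229424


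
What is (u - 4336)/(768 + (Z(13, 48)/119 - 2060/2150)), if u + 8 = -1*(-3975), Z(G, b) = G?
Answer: -230265/478721 ≈ -0.48100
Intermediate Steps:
u = 3967 (u = -8 - 1*(-3975) = -8 + 3975 = 3967)
(u - 4336)/(768 + (Z(13, 48)/119 - 2060/2150)) = (3967 - 4336)/(768 + (13/119 - 2060/2150)) = -369/(768 + (13*(1/119) - 2060*1/2150)) = -369/(768 + (13/119 - 206/215)) = -369/(768 - 21719/25585) = -369/19627561/25585 = -369*25585/19627561 = -230265/478721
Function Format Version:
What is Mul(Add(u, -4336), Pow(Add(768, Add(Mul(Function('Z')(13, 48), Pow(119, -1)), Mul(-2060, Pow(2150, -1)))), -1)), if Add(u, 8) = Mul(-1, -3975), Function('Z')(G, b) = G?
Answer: Rational(-230265, 478721) ≈ -0.48100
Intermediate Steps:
u = 3967 (u = Add(-8, Mul(-1, -3975)) = Add(-8, 3975) = 3967)
Mul(Add(u, -4336), Pow(Add(768, Add(Mul(Function('Z')(13, 48), Pow(119, -1)), Mul(-2060, Pow(2150, -1)))), -1)) = Mul(Add(3967, -4336), Pow(Add(768, Add(Mul(13, Pow(119, -1)), Mul(-2060, Pow(2150, -1)))), -1)) = Mul(-369, Pow(Add(768, Add(Mul(13, Rational(1, 119)), Mul(-2060, Rational(1, 2150)))), -1)) = Mul(-369, Pow(Add(768, Add(Rational(13, 119), Rational(-206, 215))), -1)) = Mul(-369, Pow(Add(768, Rational(-21719, 25585)), -1)) = Mul(-369, Pow(Rational(19627561, 25585), -1)) = Mul(-369, Rational(25585, 19627561)) = Rational(-230265, 478721)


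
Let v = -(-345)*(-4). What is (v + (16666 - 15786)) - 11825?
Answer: -12325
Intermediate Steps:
v = -1380 (v = -345*4 = -1380)
(v + (16666 - 15786)) - 11825 = (-1380 + (16666 - 15786)) - 11825 = (-1380 + 880) - 11825 = -500 - 11825 = -12325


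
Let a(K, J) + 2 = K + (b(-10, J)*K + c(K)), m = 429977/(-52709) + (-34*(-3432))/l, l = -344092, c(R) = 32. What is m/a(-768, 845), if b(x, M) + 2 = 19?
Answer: 38525538419/62544565918758 ≈ 0.00061597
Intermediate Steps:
b(x, M) = 17 (b(x, M) = -2 + 19 = 17)
m = -38525538419/4534186307 (m = 429977/(-52709) - 34*(-3432)/(-344092) = 429977*(-1/52709) + 116688*(-1/344092) = -429977/52709 - 29172/86023 = -38525538419/4534186307 ≈ -8.4967)
a(K, J) = 30 + 18*K (a(K, J) = -2 + (K + (17*K + 32)) = -2 + (K + (32 + 17*K)) = -2 + (32 + 18*K) = 30 + 18*K)
m/a(-768, 845) = -38525538419/(4534186307*(30 + 18*(-768))) = -38525538419/(4534186307*(30 - 13824)) = -38525538419/4534186307/(-13794) = -38525538419/4534186307*(-1/13794) = 38525538419/62544565918758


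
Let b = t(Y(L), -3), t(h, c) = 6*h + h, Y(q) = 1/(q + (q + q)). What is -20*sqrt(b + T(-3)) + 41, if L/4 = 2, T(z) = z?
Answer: 41 - 5*I*sqrt(390)/3 ≈ 41.0 - 32.914*I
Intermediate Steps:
L = 8 (L = 4*2 = 8)
Y(q) = 1/(3*q) (Y(q) = 1/(q + 2*q) = 1/(3*q))
t(h, c) = 7*h
b = 7/24 (b = 7*((1/3)/8) = 7*((1/3)*(1/8)) = 7*(1/24) = 7/24 ≈ 0.29167)
-20*sqrt(b + T(-3)) + 41 = -20*sqrt(7/24 - 3) + 41 = -5*I*sqrt(390)/3 + 41 = 41 - 5*I*sqrt(390)/3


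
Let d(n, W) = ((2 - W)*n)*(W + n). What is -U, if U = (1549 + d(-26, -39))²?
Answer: -5018163921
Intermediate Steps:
d(n, W) = n*(2 - W)*(W + n) (d(n, W) = (n*(2 - W))*(W + n) = n*(2 - W)*(W + n))
U = 5018163921 (U = (1549 - 26*(-1*(-39)² + 2*(-39) + 2*(-26) - 1*(-39)*(-26)))² = (1549 - 26*(-1*1521 - 78 - 52 - 1014))² = (1549 - 26*(-1521 - 78 - 52 - 1014))² = (1549 - 26*(-2665))² = (1549 + 69290)² = 70839² = 5018163921)
-U = -1*5018163921 = -5018163921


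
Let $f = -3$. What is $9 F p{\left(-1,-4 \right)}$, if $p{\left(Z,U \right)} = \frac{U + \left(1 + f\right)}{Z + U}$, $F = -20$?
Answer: $-216$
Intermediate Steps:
$p{\left(Z,U \right)} = \frac{-2 + U}{U + Z}$ ($p{\left(Z,U \right)} = \frac{U + \left(1 - 3\right)}{Z + U} = \frac{U - 2}{U + Z} = \frac{-2 + U}{U + Z}$)
$9 F p{\left(-1,-4 \right)} = 9 \left(-20\right) \frac{-2 - 4}{-4 - 1} = - 180 \frac{1}{-5} \left(-6\right) = - 180 \left(\left(- \frac{1}{5}\right) \left(-6\right)\right) = \left(-180\right) \frac{6}{5} = -216$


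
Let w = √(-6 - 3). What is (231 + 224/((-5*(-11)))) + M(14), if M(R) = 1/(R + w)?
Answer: 530243/2255 - 3*I/205 ≈ 235.14 - 0.014634*I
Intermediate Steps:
w = 3*I (w = √(-9) = 3*I ≈ 3.0*I)
M(R) = 1/(R + 3*I)
(231 + 224/((-5*(-11)))) + M(14) = (231 + 224/((-5*(-11)))) + 1/(14 + 3*I) = (231 + 224/55) + (14 - 3*I)/205 = 12929/55 + (14 - 3*I)/205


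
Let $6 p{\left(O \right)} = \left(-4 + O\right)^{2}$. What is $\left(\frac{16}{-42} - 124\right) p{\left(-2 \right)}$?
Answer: $- \frac{5224}{7} \approx -746.29$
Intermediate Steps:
$p{\left(O \right)} = \frac{\left(-4 + O\right)^{2}}{6}$
$\left(\frac{16}{-42} - 124\right) p{\left(-2 \right)} = \left(\frac{16}{-42} - 124\right) \frac{\left(-4 - 2\right)^{2}}{6} = \left(16 \left(- \frac{1}{42}\right) - 124\right) \frac{\left(-6\right)^{2}}{6} = \left(- \frac{8}{21} - 124\right) \frac{1}{6} \cdot 36 = \left(- \frac{2612}{21}\right) 6 = - \frac{5224}{7}$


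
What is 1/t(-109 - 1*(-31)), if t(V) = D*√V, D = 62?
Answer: -I*√78/4836 ≈ -0.0018263*I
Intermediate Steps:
t(V) = 62*√V
1/t(-109 - 1*(-31)) = 1/(62*√(-109 - 1*(-31))) = 1/(62*√(-109 + 31)) = 1/(62*√(-78)) = 1/(62*(I*√78)) = 1/(62*I*√78) = -I*√78/4836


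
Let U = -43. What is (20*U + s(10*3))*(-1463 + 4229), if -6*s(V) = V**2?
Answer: -2793660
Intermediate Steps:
s(V) = -V**2/6
(20*U + s(10*3))*(-1463 + 4229) = (20*(-43) - (10*3)**2/6)*(-1463 + 4229) = (-860 - 1/6*30**2)*2766 = (-860 - 1/6*900)*2766 = (-860 - 150)*2766 = -1010*2766 = -2793660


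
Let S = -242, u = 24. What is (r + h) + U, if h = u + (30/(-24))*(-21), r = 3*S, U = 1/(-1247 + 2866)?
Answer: -4376153/6476 ≈ -675.75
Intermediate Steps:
U = 1/1619 ≈ 0.00061767
r = -726 (r = 3*(-242) = -726)
h = 201/4 (h = 24 + (30/(-24))*(-21) = 24 + (30*(-1/24))*(-21) = 24 - 5/4*(-21) = 24 + 105/4 = 201/4 ≈ 50.250)
(r + h) + U = (-726 + 201/4) + 1/1619 = -2703/4 + 1/1619 = -4376153/6476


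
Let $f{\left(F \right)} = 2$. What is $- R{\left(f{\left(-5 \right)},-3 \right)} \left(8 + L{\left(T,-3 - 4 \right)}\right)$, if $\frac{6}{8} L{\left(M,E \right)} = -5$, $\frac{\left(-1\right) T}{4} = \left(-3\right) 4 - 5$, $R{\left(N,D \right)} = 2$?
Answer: $- \frac{8}{3} \approx -2.6667$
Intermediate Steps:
$T = 68$ ($T = - 4 \left(\left(-3\right) 4 - 5\right) = - 4 \left(-12 - 5\right) = \left(-4\right) \left(-17\right) = 68$)
$L{\left(M,E \right)} = - \frac{20}{3}$ ($L{\left(M,E \right)} = \frac{4}{3} \left(-5\right) = - \frac{20}{3}$)
$- R{\left(f{\left(-5 \right)},-3 \right)} \left(8 + L{\left(T,-3 - 4 \right)}\right) = - 2 \left(8 - \frac{20}{3}\right) = - \frac{2 \cdot 4}{3} = \left(-1\right) \frac{8}{3} = - \frac{8}{3}$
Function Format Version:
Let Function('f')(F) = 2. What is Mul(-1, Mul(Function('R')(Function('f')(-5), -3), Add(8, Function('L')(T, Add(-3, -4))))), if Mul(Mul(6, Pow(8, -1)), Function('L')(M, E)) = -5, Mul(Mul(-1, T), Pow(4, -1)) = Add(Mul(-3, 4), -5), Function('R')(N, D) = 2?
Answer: Rational(-8, 3) ≈ -2.6667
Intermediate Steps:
T = 68 (T = Mul(-4, Add(Mul(-3, 4), -5)) = Mul(-4, Add(-12, -5)) = Mul(-4, -17) = 68)
Function('L')(M, E) = Rational(-20, 3) (Function('L')(M, E) = Mul(Rational(4, 3), -5) = Rational(-20, 3))
Mul(-1, Mul(Function('R')(Function('f')(-5), -3), Add(8, Function('L')(T, Add(-3, -4))))) = Mul(-1, Mul(2, Add(8, Rational(-20, 3)))) = Mul(-1, Mul(2, Rational(4, 3))) = Mul(-1, Rational(8, 3)) = Rational(-8, 3)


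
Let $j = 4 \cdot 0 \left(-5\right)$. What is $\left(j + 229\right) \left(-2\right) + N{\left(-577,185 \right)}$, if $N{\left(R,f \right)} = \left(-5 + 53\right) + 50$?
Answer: $-360$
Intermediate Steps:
$N{\left(R,f \right)} = 98$ ($N{\left(R,f \right)} = 48 + 50 = 98$)
$j = 0$ ($j = 0 \left(-5\right) = 0$)
$\left(j + 229\right) \left(-2\right) + N{\left(-577,185 \right)} = \left(0 + 229\right) \left(-2\right) + 98 = 229 \left(-2\right) + 98 = -458 + 98 = -360$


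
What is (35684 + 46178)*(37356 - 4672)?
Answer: 2675577608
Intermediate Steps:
(35684 + 46178)*(37356 - 4672) = 81862*32684 = 2675577608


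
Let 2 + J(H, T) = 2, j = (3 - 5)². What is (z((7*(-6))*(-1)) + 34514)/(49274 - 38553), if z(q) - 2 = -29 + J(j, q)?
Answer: 34487/10721 ≈ 3.2168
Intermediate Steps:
j = 4 (j = (-2)² = 4)
J(H, T) = 0 (J(H, T) = -2 + 2 = 0)
z(q) = -27 (z(q) = 2 + (-29 + 0) = 2 - 29 = -27)
(z((7*(-6))*(-1)) + 34514)/(49274 - 38553) = (-27 + 34514)/(49274 - 38553) = 34487/10721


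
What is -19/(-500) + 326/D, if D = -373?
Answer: -155913/186500 ≈ -0.83599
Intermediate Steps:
-19/(-500) + 326/D = -19/(-500) + 326/(-373) = -19*(-1/500) + 326*(-1/373) = 19/500 - 326/373 = -155913/186500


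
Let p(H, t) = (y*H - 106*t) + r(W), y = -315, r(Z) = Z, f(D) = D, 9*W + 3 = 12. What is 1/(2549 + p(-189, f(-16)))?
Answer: 1/63781 ≈ 1.5679e-5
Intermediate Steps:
W = 1 (W = -⅓ + (⅑)*12 = -⅓ + 4/3 = 1)
p(H, t) = 1 - 315*H - 106*t (p(H, t) = (-315*H - 106*t) + 1 = 1 - 315*H - 106*t)
1/(2549 + p(-189, f(-16))) = 1/(2549 + (1 - 315*(-189) - 106*(-16))) = 1/(2549 + (1 + 59535 + 1696)) = 1/(2549 + 61232) = 1/63781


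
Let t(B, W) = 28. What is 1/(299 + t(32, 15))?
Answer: 1/327 ≈ 0.0030581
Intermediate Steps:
1/(299 + t(32, 15)) = 1/(299 + 28) = 1/327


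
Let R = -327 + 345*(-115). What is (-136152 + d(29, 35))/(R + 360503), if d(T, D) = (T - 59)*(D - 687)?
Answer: -116592/320501 ≈ -0.36378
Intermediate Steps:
R = -40002 (R = -327 - 39675 = -40002)
d(T, D) = (-687 + D)*(-59 + T) (d(T, D) = (-59 + T)*(-687 + D) = (-687 + D)*(-59 + T))
(-136152 + d(29, 35))/(R + 360503) = (-136152 + (40533 - 687*29 - 59*35 + 35*29))/(-40002 + 360503) = (-136152 + (40533 - 19923 - 2065 + 1015))/320501 = (-136152 + 19560)*(1/320501) = -116592*1/320501 = -116592/320501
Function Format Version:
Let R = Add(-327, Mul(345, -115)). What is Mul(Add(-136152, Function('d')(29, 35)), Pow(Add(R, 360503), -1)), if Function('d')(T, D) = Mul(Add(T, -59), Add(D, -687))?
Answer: Rational(-116592, 320501) ≈ -0.36378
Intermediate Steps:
R = -40002 (R = Add(-327, -39675) = -40002)
Function('d')(T, D) = Mul(Add(-687, D), Add(-59, T)) (Function('d')(T, D) = Mul(Add(-59, T), Add(-687, D)) = Mul(Add(-687, D), Add(-59, T)))
Mul(Add(-136152, Function('d')(29, 35)), Pow(Add(R, 360503), -1)) = Mul(Add(-136152, Add(40533, Mul(-687, 29), Mul(-59, 35), Mul(35, 29))), Pow(Add(-40002, 360503), -1)) = Mul(Add(-136152, Add(40533, -19923, -2065, 1015)), Pow(320501, -1)) = Mul(Add(-136152, 19560), Rational(1, 320501)) = Mul(-116592, Rational(1, 320501)) = Rational(-116592, 320501)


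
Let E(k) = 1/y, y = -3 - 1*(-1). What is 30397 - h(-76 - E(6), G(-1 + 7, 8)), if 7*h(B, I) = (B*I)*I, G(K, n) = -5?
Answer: 429333/14 ≈ 30667.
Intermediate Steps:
y = -2 (y = -3 + 1 = -2)
E(k) = -½ (E(k) = 1/(-2) = -½)
h(B, I) = B*I²/7 (h(B, I) = ((B*I)*I)/7 = (B*I²)/7 = B*I²/7)
30397 - h(-76 - E(6), G(-1 + 7, 8)) = 30397 - (-76 - 1*(-½))*(-5)²/7 = 30397 - (-76 + ½)*25/7 = 30397 - (-151)*25/(7*2) = 30397 - 1*(-3775/14) = 30397 + 3775/14 = 429333/14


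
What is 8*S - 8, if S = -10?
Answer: -88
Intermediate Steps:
8*S - 8 = 8*(-10) - 8 = -80 - 8 = -88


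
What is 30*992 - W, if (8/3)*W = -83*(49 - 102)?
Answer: 224883/8 ≈ 28110.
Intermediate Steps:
W = 13197/8 (W = 3*(-83*(49 - 102))/8 = 3*(-83*(-53))/8 = (3/8)*4399 = 13197/8 ≈ 1649.6)
30*992 - W = 30*992 - 1*13197/8 = 29760 - 13197/8 = 224883/8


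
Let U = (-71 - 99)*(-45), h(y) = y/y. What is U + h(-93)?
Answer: 7651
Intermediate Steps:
h(y) = 1
U = 7650 (U = -170*(-45) = 7650)
U + h(-93) = 7650 + 1 = 7651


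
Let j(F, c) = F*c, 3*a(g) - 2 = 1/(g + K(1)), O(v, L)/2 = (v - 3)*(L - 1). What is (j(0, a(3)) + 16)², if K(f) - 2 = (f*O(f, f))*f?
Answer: 256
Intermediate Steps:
O(v, L) = 2*(-1 + L)*(-3 + v) (O(v, L) = 2*((v - 3)*(L - 1)) = 2*((-3 + v)*(-1 + L)) = 2*((-1 + L)*(-3 + v)) = 2*(-1 + L)*(-3 + v))
K(f) = 2 + f²*(6 - 8*f + 2*f²) (K(f) = 2 + (f*(6 - 6*f - 2*f + 2*f*f))*f = 2 + (f*(6 - 6*f - 2*f + 2*f²))*f = 2 + (f*(6 - 8*f + 2*f²))*f = 2 + f²*(6 - 8*f + 2*f²))
a(g) = ⅔ + 1/(3*(2 + g)) (a(g) = ⅔ + 1/(3*(g + (2 + 2*1²*(3 + 1² - 4*1)))) = ⅔ + 1/(3*(g + (2 + 2*1*(3 + 1 - 4)))) = ⅔ + 1/(3*(g + (2 + 2*1*0))) = ⅔ + 1/(3*(g + (2 + 0))) = ⅔ + 1/(3*(g + 2)) = ⅔ + 1/(3*(2 + g)))
(j(0, a(3)) + 16)² = (0*((5 + 2*3)/(3*(2 + 3))) + 16)² = (0*((⅓)*(5 + 6)/5) + 16)² = (0*((⅓)*(⅕)*11) + 16)² = (0*(11/15) + 16)² = (0 + 16)² = 16² = 256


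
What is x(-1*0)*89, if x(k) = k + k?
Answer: 0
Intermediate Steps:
x(k) = 2*k
x(-1*0)*89 = (2*(-1*0))*89 = (2*0)*89 = 0*89 = 0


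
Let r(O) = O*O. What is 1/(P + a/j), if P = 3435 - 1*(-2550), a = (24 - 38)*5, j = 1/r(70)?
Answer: -1/337015 ≈ -2.9672e-6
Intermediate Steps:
r(O) = O²
j = 1/4900 (j = 1/(70²) = 1/4900 ≈ 0.00020408)
a = -70 (a = -14*5 = -70)
P = 5985 (P = 3435 + 2550 = 5985)
1/(P + a/j) = 1/(5985 - 70/1/4900) = 1/(5985 - 70*4900) = 1/(5985 - 343000) = 1/(-337015) = -1/337015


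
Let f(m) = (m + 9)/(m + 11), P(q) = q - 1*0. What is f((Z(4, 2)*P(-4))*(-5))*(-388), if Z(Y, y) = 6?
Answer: -50052/131 ≈ -382.08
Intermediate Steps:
P(q) = q (P(q) = q + 0 = q)
f(m) = (9 + m)/(11 + m)
f((Z(4, 2)*P(-4))*(-5))*(-388) = ((9 + (6*(-4))*(-5))/(11 + (6*(-4))*(-5)))*(-388) = ((9 - 24*(-5))/(11 - 24*(-5)))*(-388) = ((9 + 120)/(11 + 120))*(-388) = (129/131)*(-388) = -50052/131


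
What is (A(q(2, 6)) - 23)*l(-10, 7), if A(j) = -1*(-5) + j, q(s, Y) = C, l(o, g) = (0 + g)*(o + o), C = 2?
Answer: 2240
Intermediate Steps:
l(o, g) = 2*g*o (l(o, g) = g*(2*o) = 2*g*o)
q(s, Y) = 2
A(j) = 5 + j
(A(q(2, 6)) - 23)*l(-10, 7) = ((5 + 2) - 23)*(2*7*(-10)) = (7 - 23)*(-140) = -16*(-140) = 2240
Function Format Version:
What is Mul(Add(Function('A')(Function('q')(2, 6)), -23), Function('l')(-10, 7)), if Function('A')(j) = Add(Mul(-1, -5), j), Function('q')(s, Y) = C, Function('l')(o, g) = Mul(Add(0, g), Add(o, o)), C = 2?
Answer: 2240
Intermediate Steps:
Function('l')(o, g) = Mul(2, g, o) (Function('l')(o, g) = Mul(g, Mul(2, o)) = Mul(2, g, o))
Function('q')(s, Y) = 2
Function('A')(j) = Add(5, j)
Mul(Add(Function('A')(Function('q')(2, 6)), -23), Function('l')(-10, 7)) = Mul(Add(Add(5, 2), -23), Mul(2, 7, -10)) = Mul(Add(7, -23), -140) = Mul(-16, -140) = 2240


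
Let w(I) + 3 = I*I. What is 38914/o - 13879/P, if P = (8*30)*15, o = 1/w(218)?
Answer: 6657235884521/3600 ≈ 1.8492e+9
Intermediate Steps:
w(I) = -3 + I**2 (w(I) = -3 + I*I = -3 + I**2)
o = 1/47521 (o = 1/(-3 + 218**2) = 1/(-3 + 47524) = 1/47521 ≈ 2.1043e-5)
P = 3600 (P = 240*15 = 3600)
38914/o - 13879/P = 38914/(1/47521) - 13879/3600 = 38914*47521 - 13879*1/3600 = 1849232194 - 13879/3600 = 6657235884521/3600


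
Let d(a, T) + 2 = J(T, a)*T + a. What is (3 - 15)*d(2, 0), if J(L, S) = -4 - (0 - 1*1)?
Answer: 0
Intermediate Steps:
J(L, S) = -3 (J(L, S) = -4 - (0 - 1) = -4 - 1*(-1) = -4 + 1 = -3)
d(a, T) = -2 + a - 3*T (d(a, T) = -2 + (-3*T + a) = -2 + (a - 3*T) = -2 + a - 3*T)
(3 - 15)*d(2, 0) = (3 - 15)*(-2 + 2 - 3*0) = -12*(-2 + 2 + 0) = -12*0 = 0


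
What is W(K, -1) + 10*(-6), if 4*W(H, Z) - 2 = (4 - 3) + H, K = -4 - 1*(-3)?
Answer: -119/2 ≈ -59.500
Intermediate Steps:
K = -1 (K = -4 + 3 = -1)
W(H, Z) = 3/4 + H/4 (W(H, Z) = 1/2 + ((4 - 3) + H)/4 = 1/2 + (1 + H)/4 = 1/2 + (1/4 + H/4) = 3/4 + H/4)
W(K, -1) + 10*(-6) = (3/4 + (1/4)*(-1)) + 10*(-6) = (3/4 - 1/4) - 60 = 1/2 - 60 = -119/2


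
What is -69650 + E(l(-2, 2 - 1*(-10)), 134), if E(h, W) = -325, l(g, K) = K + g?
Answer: -69975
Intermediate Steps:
-69650 + E(l(-2, 2 - 1*(-10)), 134) = -69650 - 325 = -69975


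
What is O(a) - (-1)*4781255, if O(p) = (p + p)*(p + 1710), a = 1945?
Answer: 18999205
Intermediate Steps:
O(p) = 2*p*(1710 + p) (O(p) = (2*p)*(1710 + p) = 2*p*(1710 + p))
O(a) - (-1)*4781255 = 2*1945*(1710 + 1945) - (-1)*4781255 = 2*1945*3655 - 1*(-4781255) = 14217950 + 4781255 = 18999205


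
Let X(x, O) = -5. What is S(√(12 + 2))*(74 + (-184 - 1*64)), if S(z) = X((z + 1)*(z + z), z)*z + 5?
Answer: -870 + 870*√14 ≈ 2385.2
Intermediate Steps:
S(z) = 5 - 5*z (S(z) = -5*z + 5 = 5 - 5*z)
S(√(12 + 2))*(74 + (-184 - 1*64)) = (5 - 5*√(12 + 2))*(74 + (-184 - 1*64)) = (5 - 5*√14)*(74 + (-184 - 64)) = (5 - 5*√14)*(74 - 248) = (5 - 5*√14)*(-174) = -870 + 870*√14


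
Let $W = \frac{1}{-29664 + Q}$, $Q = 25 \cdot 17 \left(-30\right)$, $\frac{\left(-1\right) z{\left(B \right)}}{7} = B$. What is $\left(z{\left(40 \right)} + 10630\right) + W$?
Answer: $\frac{438984899}{42414} \approx 10350.0$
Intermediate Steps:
$z{\left(B \right)} = - 7 B$
$Q = -12750$ ($Q = 425 \left(-30\right) = -12750$)
$W = - \frac{1}{42414}$ ($W = \frac{1}{-29664 - 12750} = \frac{1}{-42414} = - \frac{1}{42414} \approx -2.3577 \cdot 10^{-5}$)
$\left(z{\left(40 \right)} + 10630\right) + W = \left(\left(-7\right) 40 + 10630\right) - \frac{1}{42414} = \left(-280 + 10630\right) - \frac{1}{42414} = 10350 - \frac{1}{42414} = \frac{438984899}{42414}$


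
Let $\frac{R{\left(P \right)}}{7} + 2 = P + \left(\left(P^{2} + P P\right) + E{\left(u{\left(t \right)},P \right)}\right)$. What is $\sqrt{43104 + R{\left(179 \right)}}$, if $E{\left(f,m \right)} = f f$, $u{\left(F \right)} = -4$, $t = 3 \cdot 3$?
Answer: $3 \sqrt{54781} \approx 702.16$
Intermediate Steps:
$t = 9$
$E{\left(f,m \right)} = f^{2}$
$R{\left(P \right)} = 98 + 7 P + 14 P^{2}$ ($R{\left(P \right)} = -14 + 7 \left(P + \left(\left(P^{2} + P P\right) + \left(-4\right)^{2}\right)\right) = -14 + 7 \left(P + \left(\left(P^{2} + P^{2}\right) + 16\right)\right) = -14 + 7 \left(P + \left(2 P^{2} + 16\right)\right) = -14 + 7 \left(P + \left(16 + 2 P^{2}\right)\right) = -14 + 7 \left(16 + P + 2 P^{2}\right) = -14 + \left(112 + 7 P + 14 P^{2}\right) = 98 + 7 P + 14 P^{2}$)
$\sqrt{43104 + R{\left(179 \right)}} = \sqrt{43104 + \left(98 + 7 \cdot 179 + 14 \cdot 179^{2}\right)} = \sqrt{43104 + \left(98 + 1253 + 14 \cdot 32041\right)} = \sqrt{43104 + \left(98 + 1253 + 448574\right)} = \sqrt{43104 + 449925} = \sqrt{493029} = 3 \sqrt{54781}$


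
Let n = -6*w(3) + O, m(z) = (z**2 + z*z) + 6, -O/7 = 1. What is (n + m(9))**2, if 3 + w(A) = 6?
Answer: 20449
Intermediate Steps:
w(A) = 3 (w(A) = -3 + 6 = 3)
O = -7 (O = -7*1 = -7)
m(z) = 6 + 2*z**2 (m(z) = (z**2 + z**2) + 6 = 2*z**2 + 6 = 6 + 2*z**2)
n = -25 (n = -6*3 - 7 = -18 - 7 = -25)
(n + m(9))**2 = (-25 + (6 + 2*9**2))**2 = (-25 + (6 + 2*81))**2 = (-25 + (6 + 162))**2 = (-25 + 168)**2 = 143**2 = 20449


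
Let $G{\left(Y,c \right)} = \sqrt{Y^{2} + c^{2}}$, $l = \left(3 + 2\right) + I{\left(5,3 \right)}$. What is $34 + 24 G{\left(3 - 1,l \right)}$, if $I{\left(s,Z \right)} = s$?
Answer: $34 + 48 \sqrt{26} \approx 278.75$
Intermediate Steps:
$l = 10$ ($l = \left(3 + 2\right) + 5 = 5 + 5 = 10$)
$34 + 24 G{\left(3 - 1,l \right)} = 34 + 24 \sqrt{\left(3 - 1\right)^{2} + 10^{2}} = 34 + 24 \sqrt{2^{2} + 100} = 34 + 24 \sqrt{4 + 100} = 34 + 24 \sqrt{104} = 34 + 24 \cdot 2 \sqrt{26} = 34 + 48 \sqrt{26}$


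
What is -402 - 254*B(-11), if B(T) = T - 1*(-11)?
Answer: -402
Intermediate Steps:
B(T) = 11 + T (B(T) = T + 11 = 11 + T)
-402 - 254*B(-11) = -402 - 254*(11 - 11) = -402 - 254*0 = -402 + 0 = -402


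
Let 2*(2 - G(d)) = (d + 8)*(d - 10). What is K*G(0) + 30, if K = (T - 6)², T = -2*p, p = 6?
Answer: 13638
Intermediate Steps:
T = -12 (T = -2*6 = -12)
G(d) = 2 - (-10 + d)*(8 + d)/2 (G(d) = 2 - (d + 8)*(d - 10)/2 = 2 - (8 + d)*(-10 + d)/2 = 2 - (-10 + d)*(8 + d)/2)
K = 324 (K = (-12 - 6)² = (-18)² = 324)
K*G(0) + 30 = 324*(42 + 0 - ½*0²) + 30 = 324*(42 + 0 - ½*0) + 30 = 324*(42 + 0 + 0) + 30 = 324*42 + 30 = 13608 + 30 = 13638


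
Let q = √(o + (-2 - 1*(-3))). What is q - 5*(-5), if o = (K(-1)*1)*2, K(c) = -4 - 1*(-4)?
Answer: 26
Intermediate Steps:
K(c) = 0 (K(c) = -4 + 4 = 0)
o = 0 (o = (0*1)*2 = 0*2 = 0)
q = 1 (q = √(0 + (-2 - 1*(-3))) = √(0 + (-2 + 3)) = √(0 + 1) = √1 = 1)
q - 5*(-5) = 1 - 5*(-5) = 1 + 25 = 26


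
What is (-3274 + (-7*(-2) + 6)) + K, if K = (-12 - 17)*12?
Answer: -3602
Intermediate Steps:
K = -348 (K = -29*12 = -348)
(-3274 + (-7*(-2) + 6)) + K = (-3274 + (-7*(-2) + 6)) - 348 = (-3274 + (14 + 6)) - 348 = (-3274 + 20) - 348 = -3254 - 348 = -3602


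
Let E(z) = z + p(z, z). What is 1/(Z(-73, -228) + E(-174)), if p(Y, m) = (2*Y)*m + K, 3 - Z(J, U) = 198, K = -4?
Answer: 1/60179 ≈ 1.6617e-5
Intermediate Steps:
Z(J, U) = -195 (Z(J, U) = 3 - 1*198 = 3 - 198 = -195)
p(Y, m) = -4 + 2*Y*m (p(Y, m) = (2*Y)*m - 4 = 2*Y*m - 4 = -4 + 2*Y*m)
E(z) = -4 + z + 2*z² (E(z) = z + (-4 + 2*z*z) = z + (-4 + 2*z²) = -4 + z + 2*z²)
1/(Z(-73, -228) + E(-174)) = 1/(-195 + (-4 - 174 + 2*(-174)²)) = 1/(-195 + (-4 - 174 + 2*30276)) = 1/(-195 + (-4 - 174 + 60552)) = 1/(-195 + 60374) = 1/60179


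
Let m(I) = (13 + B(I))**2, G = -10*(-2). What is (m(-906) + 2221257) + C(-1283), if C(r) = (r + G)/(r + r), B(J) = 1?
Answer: 5700249661/2566 ≈ 2.2215e+6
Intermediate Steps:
G = 20
m(I) = 196 (m(I) = (13 + 1)**2 = 14**2 = 196)
C(r) = (20 + r)/(2*r) (C(r) = (r + 20)/(r + r) = (20 + r)/((2*r)) = (20 + r)*(1/(2*r)) = (20 + r)/(2*r))
(m(-906) + 2221257) + C(-1283) = (196 + 2221257) + (1/2)*(20 - 1283)/(-1283) = 2221453 + (1/2)*(-1/1283)*(-1263) = 2221453 + 1263/2566 = 5700249661/2566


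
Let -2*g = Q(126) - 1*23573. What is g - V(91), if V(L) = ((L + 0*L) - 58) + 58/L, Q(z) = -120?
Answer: 2149941/182 ≈ 11813.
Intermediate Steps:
g = 23693/2 (g = -(-120 - 1*23573)/2 = -(-120 - 23573)/2 = -½*(-23693) = 23693/2 ≈ 11847.)
V(L) = -58 + L + 58/L (V(L) = ((L + 0) - 58) + 58/L = (L - 58) + 58/L = (-58 + L) + 58/L = -58 + L + 58/L)
g - V(91) = 23693/2 - (-58 + 91 + 58/91) = 23693/2 - 1*3061/91 = 23693/2 - 3061/91 = 2149941/182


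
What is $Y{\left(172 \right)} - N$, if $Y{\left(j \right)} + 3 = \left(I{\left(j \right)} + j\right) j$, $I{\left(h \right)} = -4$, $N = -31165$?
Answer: $60058$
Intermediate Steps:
$Y{\left(j \right)} = -3 + j \left(-4 + j\right)$ ($Y{\left(j \right)} = -3 + \left(-4 + j\right) j = -3 + j \left(-4 + j\right)$)
$Y{\left(172 \right)} - N = \left(-3 + 172^{2} - 688\right) - -31165 = \left(-3 + 29584 - 688\right) + 31165 = 28893 + 31165 = 60058$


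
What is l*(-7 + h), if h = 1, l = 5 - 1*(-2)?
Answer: -42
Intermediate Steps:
l = 7 (l = 5 + 2 = 7)
l*(-7 + h) = 7*(-7 + 1) = 7*(-6) = -42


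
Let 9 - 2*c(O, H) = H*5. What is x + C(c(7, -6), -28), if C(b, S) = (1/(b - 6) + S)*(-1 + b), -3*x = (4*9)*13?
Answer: -18161/27 ≈ -672.63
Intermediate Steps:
x = -156 (x = -4*9*13/3 = -12*13 = -⅓*468 = -156)
c(O, H) = 9/2 - 5*H/2 (c(O, H) = 9/2 - H*5/2 = 9/2 - 5*H/2)
C(b, S) = (-1 + b)*(S + 1/(-6 + b)) (C(b, S) = (1/(-6 + b) + S)*(-1 + b) = (S + 1/(-6 + b))*(-1 + b) = (-1 + b)*(S + 1/(-6 + b)))
x + C(c(7, -6), -28) = -156 + (-1 + (9/2 - 5/2*(-6)) + 6*(-28) - 28*(9/2 - 5/2*(-6))² - 7*(-28)*(9/2 - 5/2*(-6)))/(-6 + (9/2 - 5/2*(-6))) = -156 + (-1 + (9/2 + 15) - 168 - 28*(9/2 + 15)² - 7*(-28)*(9/2 + 15))/(-6 + (9/2 + 15)) = -156 + (-1 + 39/2 - 168 - 28*(39/2)² - 7*(-28)*39/2)/(-6 + 39/2) = -156 + (-1 + 39/2 - 168 - 28*1521/4 + 3822)/(27/2) = -156 + 2*(-1 + 39/2 - 168 - 10647 + 3822)/27 = -156 + (2/27)*(-13949/2) = -156 - 13949/27 = -18161/27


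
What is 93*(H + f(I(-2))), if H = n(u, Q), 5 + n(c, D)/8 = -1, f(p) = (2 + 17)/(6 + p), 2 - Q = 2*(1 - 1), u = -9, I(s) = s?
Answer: -16089/4 ≈ -4022.3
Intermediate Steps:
Q = 2 (Q = 2 - 2*(1 - 1) = 2 - 2*0 = 2 - 1*0 = 2 + 0 = 2)
f(p) = 19/(6 + p)
n(c, D) = -48 (n(c, D) = -40 + 8*(-1) = -40 - 8 = -48)
H = -48
93*(H + f(I(-2))) = 93*(-48 + 19/(6 - 2)) = 93*(-48 + 19/4) = 93*(-173/4) = -16089/4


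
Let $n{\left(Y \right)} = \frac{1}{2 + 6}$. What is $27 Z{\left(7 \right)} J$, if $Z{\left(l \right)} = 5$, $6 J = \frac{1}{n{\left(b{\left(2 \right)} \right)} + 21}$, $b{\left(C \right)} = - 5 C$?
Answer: $\frac{180}{169} \approx 1.0651$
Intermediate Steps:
$n{\left(Y \right)} = \frac{1}{8}$
$J = \frac{4}{507}$ ($J = \frac{1}{6 \left(\frac{1}{8} + 21\right)} = \frac{1}{6 \cdot \frac{169}{8}} = \frac{1}{6} \cdot \frac{8}{169} = \frac{4}{507} \approx 0.0078895$)
$27 Z{\left(7 \right)} J = 27 \cdot 5 \cdot \frac{4}{507} = 135 \cdot \frac{4}{507} = \frac{180}{169}$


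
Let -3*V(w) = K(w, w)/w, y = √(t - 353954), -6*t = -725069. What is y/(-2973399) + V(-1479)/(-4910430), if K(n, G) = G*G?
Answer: -493/4910430 - I*√8391930/17840394 ≈ -0.0001004 - 0.00016238*I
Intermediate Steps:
t = 725069/6 (t = -⅙*(-725069) = 725069/6 ≈ 1.2084e+5)
K(n, G) = G²
y = I*√8391930/6 (y = √(725069/6 - 353954) = √(-1398655/6) = I*√8391930/6 ≈ 482.81*I)
V(w) = -w/3 (V(w) = -w²/(3*w) = -w/3)
y/(-2973399) + V(-1479)/(-4910430) = (I*√8391930/6)/(-2973399) - ⅓*(-1479)/(-4910430) = (I*√8391930/6)*(-1/2973399) + 493*(-1/4910430) = -I*√8391930/17840394 - 493/4910430 = -493/4910430 - I*√8391930/17840394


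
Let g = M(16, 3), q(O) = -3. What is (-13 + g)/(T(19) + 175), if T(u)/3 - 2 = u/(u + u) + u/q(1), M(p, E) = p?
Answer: 2/109 ≈ 0.018349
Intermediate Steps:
g = 16
T(u) = 15/2 - u (T(u) = 6 + 3*(u/(u + u) + u/(-3)) = 6 + 3*(u/((2*u)) + u*(-⅓)) = 6 + 3*(u*(1/(2*u)) - u/3) = 6 + 3*(½ - u/3) = 6 + (3/2 - u) = 15/2 - u)
(-13 + g)/(T(19) + 175) = (-13 + 16)/((15/2 - 1*19) + 175) = 3/((15/2 - 19) + 175) = 3/(-23/2 + 175) = 3/(327/2) = 3*(2/327) = 2/109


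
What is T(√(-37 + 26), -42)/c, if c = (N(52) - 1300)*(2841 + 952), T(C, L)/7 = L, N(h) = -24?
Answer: 147/2510966 ≈ 5.8543e-5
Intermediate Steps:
T(C, L) = 7*L
c = -5021932 (c = (-24 - 1300)*(2841 + 952) = -1324*3793 = -5021932)
T(√(-37 + 26), -42)/c = (7*(-42))/(-5021932) = -294*(-1/5021932) = 147/2510966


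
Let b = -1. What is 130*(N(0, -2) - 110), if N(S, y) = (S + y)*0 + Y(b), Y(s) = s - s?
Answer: -14300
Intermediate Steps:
Y(s) = 0
N(S, y) = 0 (N(S, y) = (S + y)*0 + 0 = 0 + 0 = 0)
130*(N(0, -2) - 110) = 130*(0 - 110) = 130*(-110) = -14300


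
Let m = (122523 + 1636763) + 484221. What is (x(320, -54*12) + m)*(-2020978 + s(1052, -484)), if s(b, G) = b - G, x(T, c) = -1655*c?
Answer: -6696362641574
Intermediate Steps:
m = 2243507 (m = 1759286 + 484221 = 2243507)
(x(320, -54*12) + m)*(-2020978 + s(1052, -484)) = (-(-89370)*12 + 2243507)*(-2020978 + (1052 - 1*(-484))) = (-1655*(-648) + 2243507)*(-2020978 + (1052 + 484)) = (1072440 + 2243507)*(-2020978 + 1536) = 3315947*(-2019442) = -6696362641574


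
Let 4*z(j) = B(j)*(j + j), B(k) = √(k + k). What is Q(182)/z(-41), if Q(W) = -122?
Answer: -122*I*√82/1681 ≈ -0.6572*I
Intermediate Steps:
B(k) = √2*√k (B(k) = √(2*k) = √2*√k)
z(j) = √2*j^(3/2)/2 (z(j) = ((√2*√j)*(j + j))/4 = ((√2*√j)*(2*j))/4 = (2*√2*j^(3/2))/4 = √2*j^(3/2)/2)
Q(182)/z(-41) = -122*I*√82/1681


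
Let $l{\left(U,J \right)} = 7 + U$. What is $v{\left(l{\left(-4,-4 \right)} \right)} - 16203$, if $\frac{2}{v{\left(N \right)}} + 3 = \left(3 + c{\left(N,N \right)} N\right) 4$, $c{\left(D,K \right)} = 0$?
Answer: $- \frac{145825}{9} \approx -16203.0$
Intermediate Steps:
$v{\left(N \right)} = \frac{2}{9}$ ($v{\left(N \right)} = \frac{2}{-3 + \left(3 + 0 N\right) 4} = \frac{2}{-3 + \left(3 + 0\right) 4} = \frac{2}{-3 + 3 \cdot 4} = \frac{2}{-3 + 12} = \frac{2}{9}$)
$v{\left(l{\left(-4,-4 \right)} \right)} - 16203 = \frac{2}{9} - 16203 = - \frac{145825}{9}$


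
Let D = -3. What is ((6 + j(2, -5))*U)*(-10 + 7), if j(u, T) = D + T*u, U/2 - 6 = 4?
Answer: 420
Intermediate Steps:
U = 20 (U = 12 + 2*4 = 12 + 8 = 20)
j(u, T) = -3 + T*u
((6 + j(2, -5))*U)*(-10 + 7) = ((6 + (-3 - 5*2))*20)*(-10 + 7) = ((6 + (-3 - 10))*20)*(-3) = ((6 - 13)*20)*(-3) = -7*20*(-3) = -140*(-3) = 420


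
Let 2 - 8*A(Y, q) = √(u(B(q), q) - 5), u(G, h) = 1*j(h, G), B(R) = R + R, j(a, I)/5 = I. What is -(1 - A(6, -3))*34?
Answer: -51/2 - 17*I*√35/4 ≈ -25.5 - 25.143*I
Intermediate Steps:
j(a, I) = 5*I
B(R) = 2*R
u(G, h) = 5*G (u(G, h) = 1*(5*G) = 5*G)
A(Y, q) = ¼ - √(-5 + 10*q)/8 (A(Y, q) = ¼ - √(5*(2*q) - 5)/8 = ¼ - √(10*q - 5)/8 = ¼ - √(-5 + 10*q)/8)
-(1 - A(6, -3))*34 = -(1 - (¼ - √(-5 + 10*(-3))/8))*34 = -(1 - (¼ - √(-5 - 30)/8))*34 = -(1 - (¼ - I*√35/8))*34 = -(1 + (-¼ + I*√35/8))*34 = -(¾ + I*√35/8)*34 = -(51/2 + 17*I*√35/4) = -51/2 - 17*I*√35/4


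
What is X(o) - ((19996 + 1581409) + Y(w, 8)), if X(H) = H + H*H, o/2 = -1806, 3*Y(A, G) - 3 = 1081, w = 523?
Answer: 34323497/3 ≈ 1.1441e+7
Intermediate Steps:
Y(A, G) = 1084/3 (Y(A, G) = 1 + (1/3)*1081 = 1 + 1081/3 = 1084/3)
o = -3612 (o = 2*(-1806) = -3612)
X(H) = H + H**2
X(o) - ((19996 + 1581409) + Y(w, 8)) = -3612*(1 - 3612) - ((19996 + 1581409) + 1084/3) = -3612*(-3611) - (1601405 + 1084/3) = 13042932 - 1*4805299/3 = 13042932 - 4805299/3 = 34323497/3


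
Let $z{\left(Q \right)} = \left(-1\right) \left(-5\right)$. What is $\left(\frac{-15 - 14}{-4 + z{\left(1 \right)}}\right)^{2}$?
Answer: $841$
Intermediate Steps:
$z{\left(Q \right)} = 5$
$\left(\frac{-15 - 14}{-4 + z{\left(1 \right)}}\right)^{2} = \left(\frac{-15 - 14}{-4 + 5}\right)^{2} = \left(- \frac{29}{1}\right)^{2} = \left(\left(-29\right) 1\right)^{2} = \left(-29\right)^{2} = 841$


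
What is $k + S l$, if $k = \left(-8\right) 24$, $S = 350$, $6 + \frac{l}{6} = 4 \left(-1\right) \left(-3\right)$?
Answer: $12408$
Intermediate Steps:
$l = 36$ ($l = -36 + 6 \cdot 4 \left(-1\right) \left(-3\right) = -36 + 6 \left(\left(-4\right) \left(-3\right)\right) = -36 + 6 \cdot 12 = -36 + 72 = 36$)
$k = -192$
$k + S l = -192 + 350 \cdot 36 = -192 + 12600 = 12408$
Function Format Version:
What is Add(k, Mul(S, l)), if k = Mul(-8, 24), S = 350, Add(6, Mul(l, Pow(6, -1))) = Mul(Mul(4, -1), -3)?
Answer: 12408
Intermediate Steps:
l = 36 (l = Add(-36, Mul(6, Mul(Mul(4, -1), -3))) = Add(-36, Mul(6, Mul(-4, -3))) = Add(-36, Mul(6, 12)) = Add(-36, 72) = 36)
k = -192
Add(k, Mul(S, l)) = Add(-192, Mul(350, 36)) = Add(-192, 12600) = 12408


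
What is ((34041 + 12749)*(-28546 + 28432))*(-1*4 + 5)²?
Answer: -5334060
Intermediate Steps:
((34041 + 12749)*(-28546 + 28432))*(-1*4 + 5)² = (46790*(-114))*(-4 + 5)² = -5334060*1² = -5334060*1 = -5334060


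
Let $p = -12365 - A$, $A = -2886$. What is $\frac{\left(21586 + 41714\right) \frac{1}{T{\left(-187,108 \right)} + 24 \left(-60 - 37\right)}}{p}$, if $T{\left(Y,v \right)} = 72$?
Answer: $\frac{5275}{1782052} \approx 0.0029601$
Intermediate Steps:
$p = -9479$ ($p = -12365 - -2886 = -12365 + 2886 = -9479$)
$\frac{\left(21586 + 41714\right) \frac{1}{T{\left(-187,108 \right)} + 24 \left(-60 - 37\right)}}{p} = \frac{\left(21586 + 41714\right) \frac{1}{72 + 24 \left(-60 - 37\right)}}{-9479} = \frac{63300}{72 + 24 \left(-97\right)} \left(- \frac{1}{9479}\right) = \frac{63300}{72 - 2328} \left(- \frac{1}{9479}\right) = \frac{63300}{-2256} \left(- \frac{1}{9479}\right) = 63300 \left(- \frac{1}{2256}\right) \left(- \frac{1}{9479}\right) = \left(- \frac{5275}{188}\right) \left(- \frac{1}{9479}\right) = \frac{5275}{1782052}$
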